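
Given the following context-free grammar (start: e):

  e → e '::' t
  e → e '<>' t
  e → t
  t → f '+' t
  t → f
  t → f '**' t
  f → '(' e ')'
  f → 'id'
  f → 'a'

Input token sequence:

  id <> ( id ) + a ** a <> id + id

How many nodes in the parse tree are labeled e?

[e [e [e [t [f id]]] <> [t [f ( [e [t [f id]]] )] + [t [f a] ** [t [f a]]]]] <> [t [f id] + [t [f id]]]]

4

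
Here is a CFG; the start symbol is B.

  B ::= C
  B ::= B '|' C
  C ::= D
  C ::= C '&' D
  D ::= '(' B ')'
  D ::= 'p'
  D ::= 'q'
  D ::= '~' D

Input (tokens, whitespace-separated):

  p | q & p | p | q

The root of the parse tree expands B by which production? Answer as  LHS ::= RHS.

[B [B [B [B [C [D p]]] | [C [C [D q]] & [D p]]] | [C [D p]]] | [C [D q]]]

B ::= B '|' C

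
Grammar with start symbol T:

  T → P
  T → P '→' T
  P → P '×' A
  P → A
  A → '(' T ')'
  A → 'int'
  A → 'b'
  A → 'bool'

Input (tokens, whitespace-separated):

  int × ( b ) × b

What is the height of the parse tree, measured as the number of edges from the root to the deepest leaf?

7

[T [P [P [P [A int]] × [A ( [T [P [A b]]] )]] × [A b]]]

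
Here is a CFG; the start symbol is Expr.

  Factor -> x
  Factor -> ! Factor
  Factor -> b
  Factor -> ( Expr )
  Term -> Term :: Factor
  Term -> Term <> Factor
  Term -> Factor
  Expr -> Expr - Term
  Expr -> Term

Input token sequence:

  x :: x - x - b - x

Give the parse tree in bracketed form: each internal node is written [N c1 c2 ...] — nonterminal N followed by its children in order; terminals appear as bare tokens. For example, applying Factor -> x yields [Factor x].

Expr
Expr - Term
Expr - Term - Term
Expr - Term - Term - Term
Term - Term - Term - Term
Term :: Factor - Term - Term - Term
Factor :: Factor - Term - Term - Term
x :: Factor - Term - Term - Term
x :: x - Term - Term - Term
x :: x - Factor - Term - Term
x :: x - x - Term - Term
x :: x - x - Factor - Term
x :: x - x - b - Term
x :: x - x - b - Factor
x :: x - x - b - x

[Expr [Expr [Expr [Expr [Term [Term [Factor x]] :: [Factor x]]] - [Term [Factor x]]] - [Term [Factor b]]] - [Term [Factor x]]]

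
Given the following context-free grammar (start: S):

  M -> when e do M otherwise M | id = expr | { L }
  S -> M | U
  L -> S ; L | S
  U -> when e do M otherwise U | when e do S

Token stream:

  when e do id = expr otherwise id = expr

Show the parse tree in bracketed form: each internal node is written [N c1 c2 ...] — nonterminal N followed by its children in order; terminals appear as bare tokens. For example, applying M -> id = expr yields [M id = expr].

S
M
when e do M otherwise M
when e do id = expr otherwise M
when e do id = expr otherwise id = expr

[S [M when e do [M id = expr] otherwise [M id = expr]]]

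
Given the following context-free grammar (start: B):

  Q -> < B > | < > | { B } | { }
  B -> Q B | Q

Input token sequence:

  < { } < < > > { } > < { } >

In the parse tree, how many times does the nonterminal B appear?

7

[B [Q < [B [Q { }] [B [Q < [B [Q < >]] >] [B [Q { }]]]] >] [B [Q < [B [Q { }]] >]]]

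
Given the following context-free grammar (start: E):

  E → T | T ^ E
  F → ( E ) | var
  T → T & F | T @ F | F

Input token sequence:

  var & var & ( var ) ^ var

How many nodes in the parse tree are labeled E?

3

[E [T [T [T [F var]] & [F var]] & [F ( [E [T [F var]]] )]] ^ [E [T [F var]]]]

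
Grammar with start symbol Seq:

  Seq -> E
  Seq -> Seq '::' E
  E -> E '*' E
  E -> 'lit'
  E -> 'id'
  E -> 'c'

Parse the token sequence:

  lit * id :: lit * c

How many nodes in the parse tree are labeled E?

6

[Seq [Seq [E [E lit] * [E id]]] :: [E [E lit] * [E c]]]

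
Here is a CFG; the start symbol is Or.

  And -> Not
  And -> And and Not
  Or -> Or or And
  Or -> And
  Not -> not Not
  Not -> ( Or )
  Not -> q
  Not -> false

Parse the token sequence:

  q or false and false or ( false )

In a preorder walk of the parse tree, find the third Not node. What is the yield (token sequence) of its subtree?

false

[Or [Or [Or [And [Not q]]] or [And [And [Not false]] and [Not false]]] or [And [Not ( [Or [And [Not false]]] )]]]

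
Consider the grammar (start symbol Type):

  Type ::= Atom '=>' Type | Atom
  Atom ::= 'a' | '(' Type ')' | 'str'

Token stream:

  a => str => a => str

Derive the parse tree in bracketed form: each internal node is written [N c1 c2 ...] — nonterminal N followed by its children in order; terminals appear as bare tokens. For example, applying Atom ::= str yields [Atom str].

[Type [Atom a] => [Type [Atom str] => [Type [Atom a] => [Type [Atom str]]]]]

Type
Atom => Type
a => Type
a => Atom => Type
a => str => Type
a => str => Atom => Type
a => str => a => Type
a => str => a => Atom
a => str => a => str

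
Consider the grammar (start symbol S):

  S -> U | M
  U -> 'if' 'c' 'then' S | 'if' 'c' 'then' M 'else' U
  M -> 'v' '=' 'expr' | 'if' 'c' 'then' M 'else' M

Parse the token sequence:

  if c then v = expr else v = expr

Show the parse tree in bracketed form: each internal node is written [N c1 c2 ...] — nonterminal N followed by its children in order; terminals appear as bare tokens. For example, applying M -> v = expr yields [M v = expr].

[S [M if c then [M v = expr] else [M v = expr]]]

S
M
if c then M else M
if c then v = expr else M
if c then v = expr else v = expr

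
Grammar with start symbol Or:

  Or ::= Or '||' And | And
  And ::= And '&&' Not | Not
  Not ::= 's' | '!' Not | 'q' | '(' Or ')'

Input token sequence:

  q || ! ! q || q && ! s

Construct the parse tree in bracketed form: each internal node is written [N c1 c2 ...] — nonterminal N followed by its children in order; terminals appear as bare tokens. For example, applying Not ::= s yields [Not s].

Or
Or || And
Or || And || And
And || And || And
Not || And || And
q || And || And
q || Not || And
q || ! Not || And
q || ! ! Not || And
q || ! ! q || And
q || ! ! q || And && Not
q || ! ! q || Not && Not
q || ! ! q || q && Not
q || ! ! q || q && ! Not
q || ! ! q || q && ! s

[Or [Or [Or [And [Not q]]] || [And [Not ! [Not ! [Not q]]]]] || [And [And [Not q]] && [Not ! [Not s]]]]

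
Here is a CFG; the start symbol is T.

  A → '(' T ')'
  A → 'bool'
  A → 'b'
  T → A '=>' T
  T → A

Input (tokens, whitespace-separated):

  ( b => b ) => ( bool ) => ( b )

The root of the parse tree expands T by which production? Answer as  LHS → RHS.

[T [A ( [T [A b] => [T [A b]]] )] => [T [A ( [T [A bool]] )] => [T [A ( [T [A b]] )]]]]

T → A '=>' T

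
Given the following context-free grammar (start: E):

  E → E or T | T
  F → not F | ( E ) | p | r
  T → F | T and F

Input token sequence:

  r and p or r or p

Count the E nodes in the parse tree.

[E [E [E [T [T [F r]] and [F p]]] or [T [F r]]] or [T [F p]]]

3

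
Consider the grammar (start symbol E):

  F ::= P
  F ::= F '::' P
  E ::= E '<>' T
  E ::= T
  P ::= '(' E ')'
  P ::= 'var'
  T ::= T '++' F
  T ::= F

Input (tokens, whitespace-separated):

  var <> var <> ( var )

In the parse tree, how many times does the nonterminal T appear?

4

[E [E [E [T [F [P var]]]] <> [T [F [P var]]]] <> [T [F [P ( [E [T [F [P var]]]] )]]]]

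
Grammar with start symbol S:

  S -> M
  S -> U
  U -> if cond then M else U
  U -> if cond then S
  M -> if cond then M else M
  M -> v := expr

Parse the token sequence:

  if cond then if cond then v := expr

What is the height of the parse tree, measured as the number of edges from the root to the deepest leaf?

[S [U if cond then [S [U if cond then [S [M v := expr]]]]]]

6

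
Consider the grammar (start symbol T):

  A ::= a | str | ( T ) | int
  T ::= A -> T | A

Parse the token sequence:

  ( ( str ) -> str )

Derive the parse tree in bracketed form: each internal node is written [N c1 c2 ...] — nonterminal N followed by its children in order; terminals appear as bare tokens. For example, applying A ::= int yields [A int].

T
A
( T )
( A -> T )
( ( T ) -> T )
( ( A ) -> T )
( ( str ) -> T )
( ( str ) -> A )
( ( str ) -> str )

[T [A ( [T [A ( [T [A str]] )] -> [T [A str]]] )]]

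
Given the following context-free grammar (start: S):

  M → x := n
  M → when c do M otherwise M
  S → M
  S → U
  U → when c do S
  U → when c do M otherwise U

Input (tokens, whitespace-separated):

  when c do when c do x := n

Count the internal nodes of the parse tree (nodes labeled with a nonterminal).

6

[S [U when c do [S [U when c do [S [M x := n]]]]]]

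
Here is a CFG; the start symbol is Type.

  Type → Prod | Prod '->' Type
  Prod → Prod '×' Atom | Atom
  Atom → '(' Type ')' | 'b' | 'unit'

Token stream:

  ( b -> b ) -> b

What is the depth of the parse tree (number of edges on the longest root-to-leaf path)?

[Type [Prod [Atom ( [Type [Prod [Atom b]] -> [Type [Prod [Atom b]]]] )]] -> [Type [Prod [Atom b]]]]

7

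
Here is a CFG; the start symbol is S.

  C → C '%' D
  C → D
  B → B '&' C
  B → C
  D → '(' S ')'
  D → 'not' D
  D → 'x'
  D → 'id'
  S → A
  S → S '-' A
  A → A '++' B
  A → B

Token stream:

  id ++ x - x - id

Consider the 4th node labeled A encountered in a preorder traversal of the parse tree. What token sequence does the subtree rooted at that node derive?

[S [S [S [A [A [B [C [D id]]]] ++ [B [C [D x]]]]] - [A [B [C [D x]]]]] - [A [B [C [D id]]]]]

id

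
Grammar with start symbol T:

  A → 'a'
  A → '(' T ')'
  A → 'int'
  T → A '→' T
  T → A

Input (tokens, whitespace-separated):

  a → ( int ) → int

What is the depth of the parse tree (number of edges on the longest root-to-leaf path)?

5

[T [A a] → [T [A ( [T [A int]] )] → [T [A int]]]]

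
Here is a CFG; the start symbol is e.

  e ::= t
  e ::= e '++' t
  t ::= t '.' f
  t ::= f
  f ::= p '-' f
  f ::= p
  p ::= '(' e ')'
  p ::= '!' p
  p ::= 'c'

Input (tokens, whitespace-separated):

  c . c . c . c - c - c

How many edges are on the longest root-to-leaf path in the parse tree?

[e [t [t [t [t [f [p c]]] . [f [p c]]] . [f [p c]]] . [f [p c] - [f [p c] - [f [p c]]]]]]

7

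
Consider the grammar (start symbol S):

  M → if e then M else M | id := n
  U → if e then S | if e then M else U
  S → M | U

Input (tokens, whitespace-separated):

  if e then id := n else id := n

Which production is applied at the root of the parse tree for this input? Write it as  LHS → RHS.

S → M

[S [M if e then [M id := n] else [M id := n]]]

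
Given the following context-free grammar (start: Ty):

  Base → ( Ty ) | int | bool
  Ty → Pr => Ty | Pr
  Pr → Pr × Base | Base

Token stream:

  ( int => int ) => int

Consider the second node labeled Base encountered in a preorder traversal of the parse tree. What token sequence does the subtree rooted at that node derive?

int

[Ty [Pr [Base ( [Ty [Pr [Base int]] => [Ty [Pr [Base int]]]] )]] => [Ty [Pr [Base int]]]]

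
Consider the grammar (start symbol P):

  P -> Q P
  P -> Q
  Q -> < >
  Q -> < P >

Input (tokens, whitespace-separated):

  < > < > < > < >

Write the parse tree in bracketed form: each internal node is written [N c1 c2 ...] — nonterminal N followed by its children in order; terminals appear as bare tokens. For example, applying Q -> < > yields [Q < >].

[P [Q < >] [P [Q < >] [P [Q < >] [P [Q < >]]]]]

P
Q P
< > P
< > Q P
< > < > P
< > < > Q P
< > < > < > P
< > < > < > Q
< > < > < > < >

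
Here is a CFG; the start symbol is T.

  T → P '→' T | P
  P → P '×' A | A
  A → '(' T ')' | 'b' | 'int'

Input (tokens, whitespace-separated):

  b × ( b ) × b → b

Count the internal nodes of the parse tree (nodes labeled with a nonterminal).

[T [P [P [P [A b]] × [A ( [T [P [A b]]] )]] × [A b]] → [T [P [A b]]]]

13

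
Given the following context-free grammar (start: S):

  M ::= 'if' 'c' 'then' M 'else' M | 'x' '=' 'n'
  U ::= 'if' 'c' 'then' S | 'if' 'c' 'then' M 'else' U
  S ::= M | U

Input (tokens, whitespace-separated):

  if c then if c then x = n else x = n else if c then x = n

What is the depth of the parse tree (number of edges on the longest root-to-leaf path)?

[S [U if c then [M if c then [M x = n] else [M x = n]] else [U if c then [S [M x = n]]]]]

5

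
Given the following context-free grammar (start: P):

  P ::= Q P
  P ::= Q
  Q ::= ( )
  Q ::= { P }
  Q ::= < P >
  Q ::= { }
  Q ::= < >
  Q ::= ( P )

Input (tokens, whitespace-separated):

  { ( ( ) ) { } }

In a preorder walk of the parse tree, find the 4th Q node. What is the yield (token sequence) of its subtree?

[P [Q { [P [Q ( [P [Q ( )]] )] [P [Q { }]]] }]]

{ }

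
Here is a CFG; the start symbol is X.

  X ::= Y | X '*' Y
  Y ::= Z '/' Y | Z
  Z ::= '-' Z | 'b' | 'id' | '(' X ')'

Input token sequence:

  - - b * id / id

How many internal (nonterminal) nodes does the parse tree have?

[X [X [Y [Z - [Z - [Z b]]]]] * [Y [Z id] / [Y [Z id]]]]

10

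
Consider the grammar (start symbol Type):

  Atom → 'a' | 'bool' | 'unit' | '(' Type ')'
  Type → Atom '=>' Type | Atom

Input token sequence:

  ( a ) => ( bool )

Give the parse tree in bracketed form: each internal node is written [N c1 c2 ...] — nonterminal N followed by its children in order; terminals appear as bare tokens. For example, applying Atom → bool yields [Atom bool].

[Type [Atom ( [Type [Atom a]] )] => [Type [Atom ( [Type [Atom bool]] )]]]

Type
Atom => Type
( Type ) => Type
( Atom ) => Type
( a ) => Type
( a ) => Atom
( a ) => ( Type )
( a ) => ( Atom )
( a ) => ( bool )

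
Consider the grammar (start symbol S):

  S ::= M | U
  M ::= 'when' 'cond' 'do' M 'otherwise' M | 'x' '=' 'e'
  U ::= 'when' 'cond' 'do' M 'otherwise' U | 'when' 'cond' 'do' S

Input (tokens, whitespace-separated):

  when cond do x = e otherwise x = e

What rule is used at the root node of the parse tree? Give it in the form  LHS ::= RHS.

[S [M when cond do [M x = e] otherwise [M x = e]]]

S ::= M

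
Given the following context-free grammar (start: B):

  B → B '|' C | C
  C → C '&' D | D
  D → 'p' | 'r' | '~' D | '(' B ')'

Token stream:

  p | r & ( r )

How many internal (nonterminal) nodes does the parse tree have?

[B [B [C [D p]]] | [C [C [D r]] & [D ( [B [C [D r]]] )]]]

11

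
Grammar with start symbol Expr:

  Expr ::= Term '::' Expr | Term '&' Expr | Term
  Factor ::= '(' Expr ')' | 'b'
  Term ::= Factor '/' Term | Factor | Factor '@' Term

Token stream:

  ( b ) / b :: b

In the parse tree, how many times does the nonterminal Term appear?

4

[Expr [Term [Factor ( [Expr [Term [Factor b]]] )] / [Term [Factor b]]] :: [Expr [Term [Factor b]]]]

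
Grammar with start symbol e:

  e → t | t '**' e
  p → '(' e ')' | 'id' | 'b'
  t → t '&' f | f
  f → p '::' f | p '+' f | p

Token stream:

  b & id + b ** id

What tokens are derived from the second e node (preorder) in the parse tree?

id

[e [t [t [f [p b]]] & [f [p id] + [f [p b]]]] ** [e [t [f [p id]]]]]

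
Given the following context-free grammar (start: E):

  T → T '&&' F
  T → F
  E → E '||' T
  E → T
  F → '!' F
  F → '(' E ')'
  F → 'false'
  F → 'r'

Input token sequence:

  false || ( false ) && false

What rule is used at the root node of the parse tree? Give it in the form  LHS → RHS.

E → E '||' T

[E [E [T [F false]]] || [T [T [F ( [E [T [F false]]] )]] && [F false]]]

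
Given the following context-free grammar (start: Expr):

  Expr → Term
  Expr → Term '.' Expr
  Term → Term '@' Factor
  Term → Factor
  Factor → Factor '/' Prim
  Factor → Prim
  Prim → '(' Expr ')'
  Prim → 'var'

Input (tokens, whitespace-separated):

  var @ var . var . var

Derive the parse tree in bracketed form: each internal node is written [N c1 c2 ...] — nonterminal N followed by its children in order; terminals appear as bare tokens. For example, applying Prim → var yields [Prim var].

[Expr [Term [Term [Factor [Prim var]]] @ [Factor [Prim var]]] . [Expr [Term [Factor [Prim var]]] . [Expr [Term [Factor [Prim var]]]]]]

Expr
Term . Expr
Term @ Factor . Expr
Factor @ Factor . Expr
Prim @ Factor . Expr
var @ Factor . Expr
var @ Prim . Expr
var @ var . Expr
var @ var . Term . Expr
var @ var . Factor . Expr
var @ var . Prim . Expr
var @ var . var . Expr
var @ var . var . Term
var @ var . var . Factor
var @ var . var . Prim
var @ var . var . var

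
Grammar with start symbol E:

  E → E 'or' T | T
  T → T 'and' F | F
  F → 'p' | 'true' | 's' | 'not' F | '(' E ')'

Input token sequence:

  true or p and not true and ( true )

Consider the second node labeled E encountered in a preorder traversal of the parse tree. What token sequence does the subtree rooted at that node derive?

true

[E [E [T [F true]]] or [T [T [T [F p]] and [F not [F true]]] and [F ( [E [T [F true]]] )]]]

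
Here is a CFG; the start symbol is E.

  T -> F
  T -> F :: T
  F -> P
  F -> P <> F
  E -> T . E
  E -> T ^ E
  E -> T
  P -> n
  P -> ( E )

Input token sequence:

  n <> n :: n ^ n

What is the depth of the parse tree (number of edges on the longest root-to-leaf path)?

[E [T [F [P n] <> [F [P n]]] :: [T [F [P n]]]] ^ [E [T [F [P n]]]]]

5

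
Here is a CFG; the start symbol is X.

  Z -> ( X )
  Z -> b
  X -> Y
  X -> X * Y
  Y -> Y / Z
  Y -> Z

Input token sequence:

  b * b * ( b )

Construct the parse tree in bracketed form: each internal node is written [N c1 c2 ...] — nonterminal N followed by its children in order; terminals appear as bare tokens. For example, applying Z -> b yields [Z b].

[X [X [X [Y [Z b]]] * [Y [Z b]]] * [Y [Z ( [X [Y [Z b]]] )]]]

X
X * Y
X * Y * Y
Y * Y * Y
Z * Y * Y
b * Y * Y
b * Z * Y
b * b * Y
b * b * Z
b * b * ( X )
b * b * ( Y )
b * b * ( Z )
b * b * ( b )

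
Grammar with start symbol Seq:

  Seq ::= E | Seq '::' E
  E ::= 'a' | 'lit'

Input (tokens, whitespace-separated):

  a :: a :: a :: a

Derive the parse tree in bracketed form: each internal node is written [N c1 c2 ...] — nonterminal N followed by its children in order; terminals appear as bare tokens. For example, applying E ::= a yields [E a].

Seq
Seq :: E
Seq :: E :: E
Seq :: E :: E :: E
E :: E :: E :: E
a :: E :: E :: E
a :: a :: E :: E
a :: a :: a :: E
a :: a :: a :: a

[Seq [Seq [Seq [Seq [E a]] :: [E a]] :: [E a]] :: [E a]]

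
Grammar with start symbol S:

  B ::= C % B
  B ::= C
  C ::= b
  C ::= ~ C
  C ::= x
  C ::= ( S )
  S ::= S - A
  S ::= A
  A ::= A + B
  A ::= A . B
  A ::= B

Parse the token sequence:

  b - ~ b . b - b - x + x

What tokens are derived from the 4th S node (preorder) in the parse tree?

[S [S [S [S [A [B [C b]]]] - [A [A [B [C ~ [C b]]]] . [B [C b]]]] - [A [B [C b]]]] - [A [A [B [C x]]] + [B [C x]]]]

b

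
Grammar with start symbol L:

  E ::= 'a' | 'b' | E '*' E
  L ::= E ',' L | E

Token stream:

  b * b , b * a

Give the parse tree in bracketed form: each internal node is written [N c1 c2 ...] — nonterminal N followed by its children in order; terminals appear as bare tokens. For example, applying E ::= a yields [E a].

L
E , L
E * E , L
b * E , L
b * b , L
b * b , E
b * b , E * E
b * b , b * E
b * b , b * a

[L [E [E b] * [E b]] , [L [E [E b] * [E a]]]]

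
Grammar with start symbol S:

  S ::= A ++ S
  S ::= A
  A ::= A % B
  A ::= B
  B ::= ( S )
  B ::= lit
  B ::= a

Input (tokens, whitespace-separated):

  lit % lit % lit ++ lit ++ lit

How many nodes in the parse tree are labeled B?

[S [A [A [A [B lit]] % [B lit]] % [B lit]] ++ [S [A [B lit]] ++ [S [A [B lit]]]]]

5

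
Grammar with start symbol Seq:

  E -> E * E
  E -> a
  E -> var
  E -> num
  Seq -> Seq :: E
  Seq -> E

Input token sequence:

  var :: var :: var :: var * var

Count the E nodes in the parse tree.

[Seq [Seq [Seq [Seq [E var]] :: [E var]] :: [E var]] :: [E [E var] * [E var]]]

6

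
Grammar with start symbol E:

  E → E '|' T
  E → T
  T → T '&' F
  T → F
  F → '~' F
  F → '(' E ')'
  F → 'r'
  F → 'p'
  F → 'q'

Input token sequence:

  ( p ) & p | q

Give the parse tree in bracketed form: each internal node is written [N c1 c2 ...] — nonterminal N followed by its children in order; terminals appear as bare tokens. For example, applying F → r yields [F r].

E
E | T
T | T
T & F | T
F & F | T
( E ) & F | T
( T ) & F | T
( F ) & F | T
( p ) & F | T
( p ) & p | T
( p ) & p | F
( p ) & p | q

[E [E [T [T [F ( [E [T [F p]]] )]] & [F p]]] | [T [F q]]]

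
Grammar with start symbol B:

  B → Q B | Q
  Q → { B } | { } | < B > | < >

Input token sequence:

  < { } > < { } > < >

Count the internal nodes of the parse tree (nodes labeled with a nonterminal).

10

[B [Q < [B [Q { }]] >] [B [Q < [B [Q { }]] >] [B [Q < >]]]]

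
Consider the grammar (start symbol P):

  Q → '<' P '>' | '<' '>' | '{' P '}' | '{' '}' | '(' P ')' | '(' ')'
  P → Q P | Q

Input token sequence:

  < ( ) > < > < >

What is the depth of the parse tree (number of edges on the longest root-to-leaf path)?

4

[P [Q < [P [Q ( )]] >] [P [Q < >] [P [Q < >]]]]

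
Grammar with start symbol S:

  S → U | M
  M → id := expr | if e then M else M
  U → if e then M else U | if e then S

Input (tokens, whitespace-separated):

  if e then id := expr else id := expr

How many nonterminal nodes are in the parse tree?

[S [M if e then [M id := expr] else [M id := expr]]]

4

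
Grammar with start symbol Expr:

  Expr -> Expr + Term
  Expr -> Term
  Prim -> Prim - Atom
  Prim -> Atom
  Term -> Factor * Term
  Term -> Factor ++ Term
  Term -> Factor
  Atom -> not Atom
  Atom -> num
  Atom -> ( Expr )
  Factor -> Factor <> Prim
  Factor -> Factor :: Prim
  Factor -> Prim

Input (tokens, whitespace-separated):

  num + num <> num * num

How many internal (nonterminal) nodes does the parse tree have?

[Expr [Expr [Term [Factor [Prim [Atom num]]]]] + [Term [Factor [Factor [Prim [Atom num]]] <> [Prim [Atom num]]] * [Term [Factor [Prim [Atom num]]]]]]

17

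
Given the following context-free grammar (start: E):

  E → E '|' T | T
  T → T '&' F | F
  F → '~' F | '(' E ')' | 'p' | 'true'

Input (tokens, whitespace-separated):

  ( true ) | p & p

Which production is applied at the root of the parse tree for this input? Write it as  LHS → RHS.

[E [E [T [F ( [E [T [F true]]] )]]] | [T [T [F p]] & [F p]]]

E → E '|' T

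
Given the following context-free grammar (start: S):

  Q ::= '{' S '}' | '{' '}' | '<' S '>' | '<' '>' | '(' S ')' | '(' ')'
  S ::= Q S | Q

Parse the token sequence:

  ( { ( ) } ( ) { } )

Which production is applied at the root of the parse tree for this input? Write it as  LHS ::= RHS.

S ::= Q

[S [Q ( [S [Q { [S [Q ( )]] }] [S [Q ( )] [S [Q { }]]]] )]]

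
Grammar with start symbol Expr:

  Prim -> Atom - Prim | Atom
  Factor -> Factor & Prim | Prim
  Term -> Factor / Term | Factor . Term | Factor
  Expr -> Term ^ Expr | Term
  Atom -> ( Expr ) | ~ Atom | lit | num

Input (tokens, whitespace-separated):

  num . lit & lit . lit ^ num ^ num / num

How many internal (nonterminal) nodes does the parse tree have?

[Expr [Term [Factor [Prim [Atom num]]] . [Term [Factor [Factor [Prim [Atom lit]]] & [Prim [Atom lit]]] . [Term [Factor [Prim [Atom lit]]]]]] ^ [Expr [Term [Factor [Prim [Atom num]]]] ^ [Expr [Term [Factor [Prim [Atom num]]] / [Term [Factor [Prim [Atom num]]]]]]]]

30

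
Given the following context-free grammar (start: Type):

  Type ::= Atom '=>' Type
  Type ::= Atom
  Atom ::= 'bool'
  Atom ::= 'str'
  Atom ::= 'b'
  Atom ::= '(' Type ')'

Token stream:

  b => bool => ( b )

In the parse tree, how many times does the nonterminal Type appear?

4

[Type [Atom b] => [Type [Atom bool] => [Type [Atom ( [Type [Atom b]] )]]]]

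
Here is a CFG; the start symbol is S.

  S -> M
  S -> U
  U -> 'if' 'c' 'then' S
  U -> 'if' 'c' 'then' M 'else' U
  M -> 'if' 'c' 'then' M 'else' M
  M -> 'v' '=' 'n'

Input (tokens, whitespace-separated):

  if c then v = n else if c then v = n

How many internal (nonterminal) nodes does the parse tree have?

[S [U if c then [M v = n] else [U if c then [S [M v = n]]]]]

6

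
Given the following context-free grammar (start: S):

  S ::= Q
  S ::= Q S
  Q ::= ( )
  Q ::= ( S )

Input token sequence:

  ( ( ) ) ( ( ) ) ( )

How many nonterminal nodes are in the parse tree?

[S [Q ( [S [Q ( )]] )] [S [Q ( [S [Q ( )]] )] [S [Q ( )]]]]

10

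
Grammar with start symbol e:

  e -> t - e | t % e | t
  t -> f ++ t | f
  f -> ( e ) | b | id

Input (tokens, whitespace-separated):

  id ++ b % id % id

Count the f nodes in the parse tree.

4

[e [t [f id] ++ [t [f b]]] % [e [t [f id]] % [e [t [f id]]]]]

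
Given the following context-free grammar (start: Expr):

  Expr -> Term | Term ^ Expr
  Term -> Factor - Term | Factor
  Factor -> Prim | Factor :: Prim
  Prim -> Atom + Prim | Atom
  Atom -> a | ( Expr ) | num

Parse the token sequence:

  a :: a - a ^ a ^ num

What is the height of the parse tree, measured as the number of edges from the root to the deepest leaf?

[Expr [Term [Factor [Factor [Prim [Atom a]]] :: [Prim [Atom a]]] - [Term [Factor [Prim [Atom a]]]]] ^ [Expr [Term [Factor [Prim [Atom a]]]] ^ [Expr [Term [Factor [Prim [Atom num]]]]]]]

7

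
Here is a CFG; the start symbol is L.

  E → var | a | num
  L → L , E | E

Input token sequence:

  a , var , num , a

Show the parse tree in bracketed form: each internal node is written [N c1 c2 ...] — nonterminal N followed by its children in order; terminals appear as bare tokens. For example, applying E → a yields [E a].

[L [L [L [L [E a]] , [E var]] , [E num]] , [E a]]

L
L , E
L , E , E
L , E , E , E
E , E , E , E
a , E , E , E
a , var , E , E
a , var , num , E
a , var , num , a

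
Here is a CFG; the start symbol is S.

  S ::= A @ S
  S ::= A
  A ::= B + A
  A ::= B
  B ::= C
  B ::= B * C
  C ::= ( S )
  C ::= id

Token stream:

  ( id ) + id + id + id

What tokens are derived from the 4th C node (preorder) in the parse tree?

[S [A [B [C ( [S [A [B [C id]]]] )]] + [A [B [C id]] + [A [B [C id]] + [A [B [C id]]]]]]]

id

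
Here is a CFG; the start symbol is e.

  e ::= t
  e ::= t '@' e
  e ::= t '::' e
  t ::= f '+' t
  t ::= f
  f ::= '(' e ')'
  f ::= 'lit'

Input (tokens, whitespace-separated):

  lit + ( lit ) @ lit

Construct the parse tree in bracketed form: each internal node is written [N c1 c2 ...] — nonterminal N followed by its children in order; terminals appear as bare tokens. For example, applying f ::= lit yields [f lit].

[e [t [f lit] + [t [f ( [e [t [f lit]]] )]]] @ [e [t [f lit]]]]

e
t @ e
f + t @ e
lit + t @ e
lit + f @ e
lit + ( e ) @ e
lit + ( t ) @ e
lit + ( f ) @ e
lit + ( lit ) @ e
lit + ( lit ) @ t
lit + ( lit ) @ f
lit + ( lit ) @ lit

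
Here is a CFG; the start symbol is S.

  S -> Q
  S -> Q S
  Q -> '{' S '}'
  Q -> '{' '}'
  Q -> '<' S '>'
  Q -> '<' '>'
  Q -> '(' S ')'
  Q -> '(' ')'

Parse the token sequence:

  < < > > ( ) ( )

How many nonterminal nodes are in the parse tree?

[S [Q < [S [Q < >]] >] [S [Q ( )] [S [Q ( )]]]]

8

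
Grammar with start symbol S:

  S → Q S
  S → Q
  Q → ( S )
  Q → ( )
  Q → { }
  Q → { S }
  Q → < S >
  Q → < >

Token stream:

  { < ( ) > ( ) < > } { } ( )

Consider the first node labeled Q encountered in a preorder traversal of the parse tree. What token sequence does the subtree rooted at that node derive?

{ < ( ) > ( ) < > }

[S [Q { [S [Q < [S [Q ( )]] >] [S [Q ( )] [S [Q < >]]]] }] [S [Q { }] [S [Q ( )]]]]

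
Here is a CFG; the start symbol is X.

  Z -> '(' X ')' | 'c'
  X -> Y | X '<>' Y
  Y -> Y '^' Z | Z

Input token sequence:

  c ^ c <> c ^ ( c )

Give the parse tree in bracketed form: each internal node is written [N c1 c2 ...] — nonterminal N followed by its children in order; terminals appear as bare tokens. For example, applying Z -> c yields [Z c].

X
X <> Y
Y <> Y
Y ^ Z <> Y
Z ^ Z <> Y
c ^ Z <> Y
c ^ c <> Y
c ^ c <> Y ^ Z
c ^ c <> Z ^ Z
c ^ c <> c ^ Z
c ^ c <> c ^ ( X )
c ^ c <> c ^ ( Y )
c ^ c <> c ^ ( Z )
c ^ c <> c ^ ( c )

[X [X [Y [Y [Z c]] ^ [Z c]]] <> [Y [Y [Z c]] ^ [Z ( [X [Y [Z c]]] )]]]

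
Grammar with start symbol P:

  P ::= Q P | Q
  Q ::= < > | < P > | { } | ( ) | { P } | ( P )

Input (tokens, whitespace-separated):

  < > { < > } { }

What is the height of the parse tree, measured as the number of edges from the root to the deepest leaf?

[P [Q < >] [P [Q { [P [Q < >]] }] [P [Q { }]]]]

5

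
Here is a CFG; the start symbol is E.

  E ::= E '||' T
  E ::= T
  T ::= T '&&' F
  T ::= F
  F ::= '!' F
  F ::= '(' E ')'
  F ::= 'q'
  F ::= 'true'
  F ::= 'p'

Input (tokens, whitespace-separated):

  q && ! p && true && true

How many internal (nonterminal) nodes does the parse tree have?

[E [T [T [T [T [F q]] && [F ! [F p]]] && [F true]] && [F true]]]

10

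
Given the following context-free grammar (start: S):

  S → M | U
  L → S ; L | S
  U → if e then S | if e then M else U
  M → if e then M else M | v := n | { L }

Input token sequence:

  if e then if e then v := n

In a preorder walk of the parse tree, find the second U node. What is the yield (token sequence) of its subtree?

[S [U if e then [S [U if e then [S [M v := n]]]]]]

if e then v := n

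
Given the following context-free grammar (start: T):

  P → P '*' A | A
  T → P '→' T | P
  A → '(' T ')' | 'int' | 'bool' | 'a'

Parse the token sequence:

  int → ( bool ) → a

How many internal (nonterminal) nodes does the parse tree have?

12

[T [P [A int]] → [T [P [A ( [T [P [A bool]]] )]] → [T [P [A a]]]]]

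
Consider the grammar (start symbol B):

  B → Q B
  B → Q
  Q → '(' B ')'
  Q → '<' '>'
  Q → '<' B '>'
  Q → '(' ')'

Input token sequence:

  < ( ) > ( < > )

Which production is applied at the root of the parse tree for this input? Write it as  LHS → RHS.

B → Q B

[B [Q < [B [Q ( )]] >] [B [Q ( [B [Q < >]] )]]]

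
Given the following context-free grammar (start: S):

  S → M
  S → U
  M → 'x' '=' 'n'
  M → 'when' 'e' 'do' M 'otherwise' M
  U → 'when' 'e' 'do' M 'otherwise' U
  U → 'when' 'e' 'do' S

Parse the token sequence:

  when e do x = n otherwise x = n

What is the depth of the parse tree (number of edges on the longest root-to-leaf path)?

3

[S [M when e do [M x = n] otherwise [M x = n]]]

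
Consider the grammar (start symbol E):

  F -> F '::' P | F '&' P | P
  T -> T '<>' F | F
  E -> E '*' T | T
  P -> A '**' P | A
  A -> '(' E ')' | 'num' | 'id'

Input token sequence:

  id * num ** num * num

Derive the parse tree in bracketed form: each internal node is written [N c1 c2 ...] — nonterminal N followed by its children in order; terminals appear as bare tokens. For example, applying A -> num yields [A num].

E
E * T
E * T * T
T * T * T
F * T * T
P * T * T
A * T * T
id * T * T
id * F * T
id * P * T
id * A ** P * T
id * num ** P * T
id * num ** A * T
id * num ** num * T
id * num ** num * F
id * num ** num * P
id * num ** num * A
id * num ** num * num

[E [E [E [T [F [P [A id]]]]] * [T [F [P [A num] ** [P [A num]]]]]] * [T [F [P [A num]]]]]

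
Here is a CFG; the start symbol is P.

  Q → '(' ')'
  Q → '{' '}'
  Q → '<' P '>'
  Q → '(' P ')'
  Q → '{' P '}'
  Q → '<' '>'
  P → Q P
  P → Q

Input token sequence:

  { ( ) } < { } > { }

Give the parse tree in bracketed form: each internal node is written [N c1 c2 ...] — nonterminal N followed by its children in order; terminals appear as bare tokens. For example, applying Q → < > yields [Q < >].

[P [Q { [P [Q ( )]] }] [P [Q < [P [Q { }]] >] [P [Q { }]]]]

P
Q P
{ P } P
{ Q } P
{ ( ) } P
{ ( ) } Q P
{ ( ) } < P > P
{ ( ) } < Q > P
{ ( ) } < { } > P
{ ( ) } < { } > Q
{ ( ) } < { } > { }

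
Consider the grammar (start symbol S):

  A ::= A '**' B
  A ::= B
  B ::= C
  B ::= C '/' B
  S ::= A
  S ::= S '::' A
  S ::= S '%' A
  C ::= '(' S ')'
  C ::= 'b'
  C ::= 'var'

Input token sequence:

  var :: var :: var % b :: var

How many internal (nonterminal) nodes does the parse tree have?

20

[S [S [S [S [S [A [B [C var]]]] :: [A [B [C var]]]] :: [A [B [C var]]]] % [A [B [C b]]]] :: [A [B [C var]]]]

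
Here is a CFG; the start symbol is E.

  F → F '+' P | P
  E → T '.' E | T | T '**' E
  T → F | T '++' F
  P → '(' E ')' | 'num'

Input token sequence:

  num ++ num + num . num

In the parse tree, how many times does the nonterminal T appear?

[E [T [T [F [P num]]] ++ [F [F [P num]] + [P num]]] . [E [T [F [P num]]]]]

3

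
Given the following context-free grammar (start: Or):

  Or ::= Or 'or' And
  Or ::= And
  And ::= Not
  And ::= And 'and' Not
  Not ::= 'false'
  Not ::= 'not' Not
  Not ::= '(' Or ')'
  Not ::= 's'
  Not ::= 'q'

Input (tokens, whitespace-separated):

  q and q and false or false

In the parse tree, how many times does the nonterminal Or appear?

[Or [Or [And [And [And [Not q]] and [Not q]] and [Not false]]] or [And [Not false]]]

2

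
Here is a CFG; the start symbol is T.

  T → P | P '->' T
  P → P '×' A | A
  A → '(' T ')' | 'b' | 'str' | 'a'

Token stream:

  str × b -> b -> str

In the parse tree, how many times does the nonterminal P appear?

4

[T [P [P [A str]] × [A b]] -> [T [P [A b]] -> [T [P [A str]]]]]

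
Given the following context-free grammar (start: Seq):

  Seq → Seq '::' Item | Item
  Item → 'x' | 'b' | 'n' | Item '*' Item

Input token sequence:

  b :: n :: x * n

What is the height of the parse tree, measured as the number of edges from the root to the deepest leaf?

[Seq [Seq [Seq [Item b]] :: [Item n]] :: [Item [Item x] * [Item n]]]

4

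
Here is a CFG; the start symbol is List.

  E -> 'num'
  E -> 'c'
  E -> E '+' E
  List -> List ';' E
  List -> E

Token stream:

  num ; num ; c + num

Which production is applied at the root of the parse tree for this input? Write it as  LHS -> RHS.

[List [List [List [E num]] ; [E num]] ; [E [E c] + [E num]]]

List -> List ';' E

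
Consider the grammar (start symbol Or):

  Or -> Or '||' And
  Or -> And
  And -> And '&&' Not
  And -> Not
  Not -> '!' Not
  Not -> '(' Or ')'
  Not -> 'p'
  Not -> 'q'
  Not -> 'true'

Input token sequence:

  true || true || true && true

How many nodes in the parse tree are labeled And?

[Or [Or [Or [And [Not true]]] || [And [Not true]]] || [And [And [Not true]] && [Not true]]]

4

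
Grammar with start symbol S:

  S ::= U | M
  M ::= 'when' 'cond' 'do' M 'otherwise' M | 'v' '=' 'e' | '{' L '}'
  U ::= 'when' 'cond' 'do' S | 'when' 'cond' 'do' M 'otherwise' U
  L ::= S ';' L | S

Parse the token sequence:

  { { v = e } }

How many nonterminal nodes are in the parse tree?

8

[S [M { [L [S [M { [L [S [M v = e]]] }]]] }]]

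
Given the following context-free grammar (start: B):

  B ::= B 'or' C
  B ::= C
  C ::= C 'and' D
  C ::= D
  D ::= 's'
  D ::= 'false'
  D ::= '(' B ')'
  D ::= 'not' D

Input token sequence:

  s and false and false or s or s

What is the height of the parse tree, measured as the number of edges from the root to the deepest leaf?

7

[B [B [B [C [C [C [D s]] and [D false]] and [D false]]] or [C [D s]]] or [C [D s]]]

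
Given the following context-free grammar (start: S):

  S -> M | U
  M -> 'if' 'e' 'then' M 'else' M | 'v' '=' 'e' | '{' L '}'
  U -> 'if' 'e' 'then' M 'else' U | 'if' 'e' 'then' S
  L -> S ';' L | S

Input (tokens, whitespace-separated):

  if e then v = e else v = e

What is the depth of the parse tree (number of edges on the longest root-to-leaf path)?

[S [M if e then [M v = e] else [M v = e]]]

3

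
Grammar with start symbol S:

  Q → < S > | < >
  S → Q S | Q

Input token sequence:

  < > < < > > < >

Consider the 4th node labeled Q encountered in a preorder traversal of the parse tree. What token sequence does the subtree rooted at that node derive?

< >

[S [Q < >] [S [Q < [S [Q < >]] >] [S [Q < >]]]]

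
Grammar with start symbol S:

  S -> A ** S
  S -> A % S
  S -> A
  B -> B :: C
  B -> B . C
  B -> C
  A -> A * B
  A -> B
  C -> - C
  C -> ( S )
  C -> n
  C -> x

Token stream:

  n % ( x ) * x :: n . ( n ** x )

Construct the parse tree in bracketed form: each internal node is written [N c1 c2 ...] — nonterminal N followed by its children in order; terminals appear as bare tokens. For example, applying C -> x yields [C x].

[S [A [B [C n]]] % [S [A [A [B [C ( [S [A [B [C x]]]] )]]] * [B [B [B [C x]] :: [C n]] . [C ( [S [A [B [C n]]] ** [S [A [B [C x]]]]] )]]]]]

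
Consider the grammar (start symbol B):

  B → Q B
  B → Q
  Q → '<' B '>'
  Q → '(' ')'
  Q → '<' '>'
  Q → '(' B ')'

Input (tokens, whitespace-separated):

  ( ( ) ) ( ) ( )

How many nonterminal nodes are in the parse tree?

8

[B [Q ( [B [Q ( )]] )] [B [Q ( )] [B [Q ( )]]]]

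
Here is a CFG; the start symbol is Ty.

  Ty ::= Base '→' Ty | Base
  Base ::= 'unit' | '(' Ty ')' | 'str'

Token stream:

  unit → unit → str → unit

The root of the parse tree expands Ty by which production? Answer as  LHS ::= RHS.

[Ty [Base unit] → [Ty [Base unit] → [Ty [Base str] → [Ty [Base unit]]]]]

Ty ::= Base '→' Ty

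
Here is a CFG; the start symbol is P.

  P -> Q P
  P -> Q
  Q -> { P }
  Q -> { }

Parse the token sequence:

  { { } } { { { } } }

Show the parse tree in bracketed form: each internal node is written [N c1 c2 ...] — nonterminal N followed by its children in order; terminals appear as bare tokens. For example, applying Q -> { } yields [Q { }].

P
Q P
{ P } P
{ Q } P
{ { } } P
{ { } } Q
{ { } } { P }
{ { } } { Q }
{ { } } { { P } }
{ { } } { { Q } }
{ { } } { { { } } }

[P [Q { [P [Q { }]] }] [P [Q { [P [Q { [P [Q { }]] }]] }]]]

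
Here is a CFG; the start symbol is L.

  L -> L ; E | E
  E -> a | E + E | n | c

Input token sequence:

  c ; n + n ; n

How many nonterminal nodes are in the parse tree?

[L [L [L [E c]] ; [E [E n] + [E n]]] ; [E n]]

8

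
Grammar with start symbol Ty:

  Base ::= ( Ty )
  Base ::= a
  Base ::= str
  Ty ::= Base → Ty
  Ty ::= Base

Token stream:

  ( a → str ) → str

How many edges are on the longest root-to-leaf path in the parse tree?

5

[Ty [Base ( [Ty [Base a] → [Ty [Base str]]] )] → [Ty [Base str]]]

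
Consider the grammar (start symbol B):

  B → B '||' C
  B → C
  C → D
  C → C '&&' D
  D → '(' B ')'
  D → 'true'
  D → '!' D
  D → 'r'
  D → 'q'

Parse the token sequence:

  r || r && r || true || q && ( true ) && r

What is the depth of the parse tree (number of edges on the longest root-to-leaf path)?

[B [B [B [B [C [D r]]] || [C [C [D r]] && [D r]]] || [C [D true]]] || [C [C [C [D q]] && [D ( [B [C [D true]]] )]] && [D r]]]

7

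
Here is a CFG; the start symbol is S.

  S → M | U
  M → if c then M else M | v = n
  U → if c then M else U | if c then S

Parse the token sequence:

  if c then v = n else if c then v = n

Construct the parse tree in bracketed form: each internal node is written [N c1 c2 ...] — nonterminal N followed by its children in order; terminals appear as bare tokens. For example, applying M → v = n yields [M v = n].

[S [U if c then [M v = n] else [U if c then [S [M v = n]]]]]

S
U
if c then M else U
if c then v = n else U
if c then v = n else if c then S
if c then v = n else if c then M
if c then v = n else if c then v = n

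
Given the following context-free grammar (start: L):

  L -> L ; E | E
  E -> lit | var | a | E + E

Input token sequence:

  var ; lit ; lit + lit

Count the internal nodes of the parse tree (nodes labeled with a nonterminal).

[L [L [L [E var]] ; [E lit]] ; [E [E lit] + [E lit]]]

8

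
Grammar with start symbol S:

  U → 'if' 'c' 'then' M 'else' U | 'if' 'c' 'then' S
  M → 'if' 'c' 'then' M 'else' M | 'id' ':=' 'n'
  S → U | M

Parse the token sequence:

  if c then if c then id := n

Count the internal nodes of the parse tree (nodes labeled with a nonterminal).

6

[S [U if c then [S [U if c then [S [M id := n]]]]]]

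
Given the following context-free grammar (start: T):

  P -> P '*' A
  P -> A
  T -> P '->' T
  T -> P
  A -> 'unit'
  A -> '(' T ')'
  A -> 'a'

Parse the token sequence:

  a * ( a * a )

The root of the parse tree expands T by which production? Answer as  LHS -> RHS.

T -> P

[T [P [P [A a]] * [A ( [T [P [P [A a]] * [A a]]] )]]]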